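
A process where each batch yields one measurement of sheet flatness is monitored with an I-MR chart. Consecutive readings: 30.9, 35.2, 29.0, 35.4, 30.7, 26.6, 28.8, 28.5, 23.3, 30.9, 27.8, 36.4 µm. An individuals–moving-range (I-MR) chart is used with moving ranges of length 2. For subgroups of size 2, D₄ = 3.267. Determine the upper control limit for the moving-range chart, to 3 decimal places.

Moving ranges: 4.3, 6.2, 6.4, 4.7, 4.1, 2.2, 0.3, 5.2, 7.6, 3.1, 8.6; M̄R̄ = 52.7000 / 11 = 4.7909
UCL_MR = D₄·M̄R̄ = 3.267 × 4.7909 = 15.6519

15.652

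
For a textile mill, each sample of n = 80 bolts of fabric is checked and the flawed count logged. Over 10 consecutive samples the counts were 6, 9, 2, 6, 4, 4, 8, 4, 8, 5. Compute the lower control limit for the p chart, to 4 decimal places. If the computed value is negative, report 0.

p̄ = Σdᵢ / (k·n) = 56 / (10 × 80) = 0.07000
LCL = p̄ − 3·√(p̄(1−p̄)/n) = 0.07000 − 3 × 0.02853 = -0.01558 → 0 (negative, so LCL = 0)

0.0000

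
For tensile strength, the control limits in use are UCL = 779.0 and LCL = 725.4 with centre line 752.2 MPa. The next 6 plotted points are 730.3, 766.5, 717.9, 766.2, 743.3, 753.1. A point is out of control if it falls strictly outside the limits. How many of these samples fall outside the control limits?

Compare each point to [725.4, 779.0]: sample 3 = 717.9 < LCL.

1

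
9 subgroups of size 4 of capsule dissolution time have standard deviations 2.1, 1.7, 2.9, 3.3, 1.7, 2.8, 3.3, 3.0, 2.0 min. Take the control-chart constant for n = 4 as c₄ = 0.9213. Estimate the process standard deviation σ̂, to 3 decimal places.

2.750

s̄ = (2.1 + 1.7 + 2.9 + 3.3 + 1.7 + 2.8 + 3.3 + 3.0 + 2.0) / 9 = 2.5333
σ̂ = s̄ / c₄ = 2.5333 / 0.9213 = 2.7497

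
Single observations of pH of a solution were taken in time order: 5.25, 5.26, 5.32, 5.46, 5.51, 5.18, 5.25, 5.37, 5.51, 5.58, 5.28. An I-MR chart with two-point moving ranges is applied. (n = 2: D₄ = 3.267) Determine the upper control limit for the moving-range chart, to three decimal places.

Moving ranges: 0.01, 0.06, 0.14, 0.05, 0.33, 0.07, 0.12, 0.14, 0.07, 0.30; M̄R̄ = 1.2900 / 10 = 0.1290
UCL_MR = D₄·M̄R̄ = 3.267 × 0.1290 = 0.4214

0.421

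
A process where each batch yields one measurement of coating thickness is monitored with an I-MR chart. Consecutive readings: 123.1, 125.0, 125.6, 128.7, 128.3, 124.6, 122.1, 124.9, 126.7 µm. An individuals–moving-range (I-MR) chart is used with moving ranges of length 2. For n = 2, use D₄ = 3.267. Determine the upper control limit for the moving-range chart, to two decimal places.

Moving ranges: 1.9, 0.6, 3.1, 0.4, 3.7, 2.5, 2.8, 1.8; M̄R̄ = 16.8000 / 8 = 2.1000
UCL_MR = D₄·M̄R̄ = 3.267 × 2.1000 = 6.8607

6.86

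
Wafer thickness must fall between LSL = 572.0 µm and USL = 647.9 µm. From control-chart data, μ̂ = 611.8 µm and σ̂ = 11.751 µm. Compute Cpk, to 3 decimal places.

Cpu = (USL − μ̂) / (3σ̂) = (647.9 − 611.8) / (3 × 11.751) = 1.0240; Cpl = (μ̂ − LSL) / (3σ̂) = (611.8 − 572.0) / (3 × 11.751) = 1.1290; Cpk = min(Cpu, Cpl) = 1.0240

1.024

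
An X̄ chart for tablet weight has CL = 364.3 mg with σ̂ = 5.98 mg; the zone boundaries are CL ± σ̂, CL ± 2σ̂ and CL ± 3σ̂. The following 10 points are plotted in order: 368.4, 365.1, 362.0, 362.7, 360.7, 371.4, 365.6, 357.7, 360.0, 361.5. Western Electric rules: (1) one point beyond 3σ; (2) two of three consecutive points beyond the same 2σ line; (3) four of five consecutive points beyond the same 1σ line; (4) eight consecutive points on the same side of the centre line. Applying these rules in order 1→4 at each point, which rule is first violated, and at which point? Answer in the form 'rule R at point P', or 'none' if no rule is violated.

none

Zone of each point (C = within 1σ̂, B = 1σ̂–2σ̂, A = 2σ̂–3σ̂, * = beyond 3σ̂; sign = side of CL): 1:+C, 2:+C, 3:-C, 4:-C, 5:-C, 6:+B, 7:+C, 8:-B, 9:-C, 10:-C
No rule fires across all 10 points.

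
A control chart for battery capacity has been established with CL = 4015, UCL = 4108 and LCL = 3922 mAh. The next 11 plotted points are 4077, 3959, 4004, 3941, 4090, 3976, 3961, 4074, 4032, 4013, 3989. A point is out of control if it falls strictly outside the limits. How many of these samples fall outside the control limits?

All 11 points lie within [3922, 4108].

0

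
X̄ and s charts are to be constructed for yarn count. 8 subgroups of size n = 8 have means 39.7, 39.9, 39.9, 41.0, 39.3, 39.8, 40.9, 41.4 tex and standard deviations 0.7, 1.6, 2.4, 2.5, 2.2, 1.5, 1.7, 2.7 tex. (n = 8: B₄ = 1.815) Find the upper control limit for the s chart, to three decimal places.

3.471

s̄ = (0.7 + 1.6 + 2.4 + 2.5 + 2.2 + 1.5 + 1.7 + 2.7) / 8 = 1.9125
UCL_s = B₄·s̄ = 1.815 × 1.9125 = 3.4712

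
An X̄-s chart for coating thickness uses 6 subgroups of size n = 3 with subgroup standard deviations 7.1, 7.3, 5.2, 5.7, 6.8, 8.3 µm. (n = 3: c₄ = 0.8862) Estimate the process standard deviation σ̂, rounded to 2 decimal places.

7.60

s̄ = (7.1 + 7.3 + 5.2 + 5.7 + 6.8 + 8.3) / 6 = 6.7333
σ̂ = s̄ / c₄ = 6.7333 / 0.8862 = 7.5980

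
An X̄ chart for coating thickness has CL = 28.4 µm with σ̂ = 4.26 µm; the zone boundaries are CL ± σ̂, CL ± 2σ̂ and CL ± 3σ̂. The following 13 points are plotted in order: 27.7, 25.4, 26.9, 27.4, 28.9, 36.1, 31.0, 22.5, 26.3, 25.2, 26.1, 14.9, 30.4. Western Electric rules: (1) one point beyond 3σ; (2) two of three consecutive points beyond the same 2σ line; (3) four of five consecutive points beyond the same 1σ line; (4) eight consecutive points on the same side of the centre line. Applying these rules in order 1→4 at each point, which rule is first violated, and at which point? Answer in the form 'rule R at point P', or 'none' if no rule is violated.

Zone of each point (C = within 1σ̂, B = 1σ̂–2σ̂, A = 2σ̂–3σ̂, * = beyond 3σ̂; sign = side of CL): 1:-C, 2:-C, 3:-C, 4:-C, 5:+C, 6:+B, 7:+C, 8:-B, 9:-C, 10:-C, 11:-C, 12:-*, 13:+C
Rule 1 (one point beyond the 3σ limits) is satisfied at point 12.

rule 1 at point 12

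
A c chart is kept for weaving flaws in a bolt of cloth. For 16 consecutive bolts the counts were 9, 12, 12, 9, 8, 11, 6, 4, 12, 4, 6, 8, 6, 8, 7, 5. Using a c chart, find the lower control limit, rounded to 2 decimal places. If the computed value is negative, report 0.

c̄ = (9 + 12 + 12 + 9 + 8 + 11 + 6 + 4 + 12 + 4 + 6 + 8 + 6 + 8 + 7 + 5) / 16 = 127 / 16 = 7.9375
LCL = c̄ − 3√c̄ = 7.9375 − 3 × 2.8174 = -0.5146 → 0 (cannot be negative)

0.00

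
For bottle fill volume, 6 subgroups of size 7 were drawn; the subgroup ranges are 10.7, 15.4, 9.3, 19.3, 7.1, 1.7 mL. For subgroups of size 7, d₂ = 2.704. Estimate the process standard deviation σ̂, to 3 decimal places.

3.914

R̄ = (10.7 + 15.4 + 9.3 + 19.3 + 7.1 + 1.7) / 6 = 10.5833
σ̂ = R̄ / d₂ = 10.5833 / 2.704 = 3.9140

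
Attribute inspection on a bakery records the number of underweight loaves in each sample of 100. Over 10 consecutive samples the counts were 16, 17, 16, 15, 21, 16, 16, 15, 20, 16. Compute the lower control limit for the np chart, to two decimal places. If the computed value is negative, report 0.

p̄ = Σdᵢ / (k·n) = 168 / (10 × 100) = 0.16800
LCL = np̄ − 3·√(np̄(1−p̄)) = 16.8000 − 3 × 3.7387 = 5.5840

5.58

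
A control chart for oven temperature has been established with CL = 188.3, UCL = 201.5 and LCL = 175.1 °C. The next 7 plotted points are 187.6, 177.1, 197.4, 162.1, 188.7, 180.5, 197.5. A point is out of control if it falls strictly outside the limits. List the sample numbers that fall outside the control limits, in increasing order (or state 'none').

4

Compare each point to [175.1, 201.5]: sample 4 = 162.1 < LCL.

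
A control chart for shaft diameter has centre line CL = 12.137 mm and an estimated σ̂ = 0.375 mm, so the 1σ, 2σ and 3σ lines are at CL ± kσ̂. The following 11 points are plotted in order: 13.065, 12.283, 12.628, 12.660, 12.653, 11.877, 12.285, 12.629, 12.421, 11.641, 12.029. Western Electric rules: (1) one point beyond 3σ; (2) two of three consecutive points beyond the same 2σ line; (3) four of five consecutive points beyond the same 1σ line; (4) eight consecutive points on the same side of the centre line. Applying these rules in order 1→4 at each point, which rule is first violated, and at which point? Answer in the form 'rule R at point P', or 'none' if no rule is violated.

rule 3 at point 5

Zone of each point (C = within 1σ̂, B = 1σ̂–2σ̂, A = 2σ̂–3σ̂, * = beyond 3σ̂; sign = side of CL): 1:+A, 2:+C, 3:+B, 4:+B, 5:+B, 6:-C, 7:+C, 8:+B, 9:+C, 10:-B, 11:-C
Rule 3 (four of five consecutive points beyond the same 1σ limit) is satisfied at point 5.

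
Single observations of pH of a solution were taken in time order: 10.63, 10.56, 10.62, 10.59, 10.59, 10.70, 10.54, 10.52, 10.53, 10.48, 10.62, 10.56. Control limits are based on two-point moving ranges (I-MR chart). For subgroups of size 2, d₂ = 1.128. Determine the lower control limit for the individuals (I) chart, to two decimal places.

10.41

X̄ = (10.63 + 10.56 + 10.62 + 10.59 + 10.59 + 10.70 + 10.54 + 10.52 + 10.53 + 10.48 + 10.62 + 10.56) / 12 = 10.5783
Moving ranges: 0.07, 0.06, 0.03, 0.00, 0.11, 0.16, 0.02, 0.01, 0.05, 0.14, 0.06; M̄R̄ = 0.7100 / 11 = 0.0645
LCL = X̄ − 3·M̄R̄/d₂ = 10.5783 − 3 × 0.0645 / 1.128 = 10.4067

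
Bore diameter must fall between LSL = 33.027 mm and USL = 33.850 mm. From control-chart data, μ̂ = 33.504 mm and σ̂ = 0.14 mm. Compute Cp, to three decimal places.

0.980

Cp = (USL − LSL) / (6σ̂) = (33.850 − 33.027) / (6 × 0.14) = 0.8230 / 0.8400 = 0.9798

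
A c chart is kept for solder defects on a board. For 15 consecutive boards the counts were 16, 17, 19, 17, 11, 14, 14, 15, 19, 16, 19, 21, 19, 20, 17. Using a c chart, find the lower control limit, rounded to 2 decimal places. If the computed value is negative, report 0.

c̄ = (16 + 17 + 19 + 17 + 11 + 14 + 14 + 15 + 19 + 16 + 19 + 21 + 19 + 20 + 17) / 15 = 254 / 15 = 16.9333
LCL = c̄ − 3√c̄ = 16.9333 − 3 × 4.1150 = 4.5883

4.59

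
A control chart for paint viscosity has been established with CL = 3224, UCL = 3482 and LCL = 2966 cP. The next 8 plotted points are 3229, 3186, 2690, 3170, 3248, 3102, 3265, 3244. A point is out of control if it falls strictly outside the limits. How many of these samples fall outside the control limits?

1

Compare each point to [2966, 3482]: sample 3 = 2690 < LCL.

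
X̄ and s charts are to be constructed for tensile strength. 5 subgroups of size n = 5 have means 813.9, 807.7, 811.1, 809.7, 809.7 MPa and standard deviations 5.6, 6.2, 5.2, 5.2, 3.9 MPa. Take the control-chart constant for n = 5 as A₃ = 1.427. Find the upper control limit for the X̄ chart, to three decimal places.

X̄̄ = (813.9 + 807.7 + 811.1 + 809.7 + 809.7) / 5 = 810.4200
s̄ = (5.6 + 6.2 + 5.2 + 5.2 + 3.9) / 5 = 5.2200
UCL = X̄̄ + A₃·s̄ = 810.4200 + 1.427 × 5.2200 = 817.8689

817.869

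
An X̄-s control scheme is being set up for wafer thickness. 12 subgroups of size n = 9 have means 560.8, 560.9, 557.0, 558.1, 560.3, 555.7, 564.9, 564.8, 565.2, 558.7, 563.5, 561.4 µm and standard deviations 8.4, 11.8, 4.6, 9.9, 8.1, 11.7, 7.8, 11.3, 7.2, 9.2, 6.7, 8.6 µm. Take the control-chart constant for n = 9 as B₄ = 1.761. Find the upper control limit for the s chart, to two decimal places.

15.45

s̄ = (8.4 + 11.8 + 4.6 + 9.9 + 8.1 + 11.7 + 7.8 + 11.3 + 7.2 + 9.2 + 6.7 + 8.6) / 12 = 8.7750
UCL_s = B₄·s̄ = 1.761 × 8.7750 = 15.4528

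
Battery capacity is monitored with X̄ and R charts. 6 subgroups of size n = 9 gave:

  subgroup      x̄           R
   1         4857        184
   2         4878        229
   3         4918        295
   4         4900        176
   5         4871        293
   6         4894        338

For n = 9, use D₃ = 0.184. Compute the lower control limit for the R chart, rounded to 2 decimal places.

46.46

R̄ = (184 + 229 + 295 + 176 + 293 + 338) / 6 = 1515.0000 / 6 = 252.5000
LCL_R = D₃·R̄ = 0.184 × 252.5000 = 46.4600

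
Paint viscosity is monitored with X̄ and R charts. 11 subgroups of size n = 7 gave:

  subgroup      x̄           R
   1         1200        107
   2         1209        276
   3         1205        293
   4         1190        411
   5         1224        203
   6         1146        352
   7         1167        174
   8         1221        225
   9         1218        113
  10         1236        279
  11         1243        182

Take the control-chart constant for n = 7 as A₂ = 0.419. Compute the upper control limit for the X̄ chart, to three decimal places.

X̄̄ = (1200 + 1209 + 1205 + 1190 + 1224 + 1146 + 1167 + 1221 + 1218 + 1236 + 1243) / 11 = 13259.0000 / 11 = 1205.3636
R̄ = (107 + 276 + 293 + 411 + 203 + 352 + 174 + 225 + 113 + 279 + 182) / 11 = 2615.0000 / 11 = 237.7273
UCL = X̄̄ + A₂·R̄ = 1205.3636 + 0.419 × 237.7273 = 1304.9714

1304.971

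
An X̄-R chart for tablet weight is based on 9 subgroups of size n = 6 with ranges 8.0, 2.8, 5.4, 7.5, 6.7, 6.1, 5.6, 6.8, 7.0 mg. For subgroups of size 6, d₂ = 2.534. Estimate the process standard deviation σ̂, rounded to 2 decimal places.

R̄ = (8.0 + 2.8 + 5.4 + 7.5 + 6.7 + 6.1 + 5.6 + 6.8 + 7.0) / 9 = 6.2111
σ̂ = R̄ / d₂ = 6.2111 / 2.534 = 2.4511

2.45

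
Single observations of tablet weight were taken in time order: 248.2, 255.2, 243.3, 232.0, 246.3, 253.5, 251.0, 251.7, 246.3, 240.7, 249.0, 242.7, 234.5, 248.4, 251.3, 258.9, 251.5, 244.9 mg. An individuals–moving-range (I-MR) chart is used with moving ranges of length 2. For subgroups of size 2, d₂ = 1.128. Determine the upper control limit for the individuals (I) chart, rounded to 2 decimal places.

267.07

X̄ = (248.2 + 255.2 + 243.3 + 232.0 + 246.3 + 253.5 + 251.0 + 251.7 + 246.3 + 240.7 + 249.0 + 242.7 + 234.5 + 248.4 + 251.3 + 258.9 + 251.5 + 244.9) / 18 = 247.1889
Moving ranges: 7.0, 11.9, 11.3, 14.3, 7.2, 2.5, 0.7, 5.4, 5.6, 8.3, 6.3, 8.2, 13.9, 2.9, 7.6, 7.4, 6.6; M̄R̄ = 127.1000 / 17 = 7.4765
UCL = X̄ + 3·M̄R̄/d₂ = 247.1889 + 3 × 7.4765 / 1.128 = 267.0731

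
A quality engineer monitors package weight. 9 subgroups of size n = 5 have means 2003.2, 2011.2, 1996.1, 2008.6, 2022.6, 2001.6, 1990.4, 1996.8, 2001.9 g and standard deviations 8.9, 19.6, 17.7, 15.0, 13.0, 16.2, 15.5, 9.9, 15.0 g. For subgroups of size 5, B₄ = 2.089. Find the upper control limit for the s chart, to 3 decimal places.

s̄ = (8.9 + 19.6 + 17.7 + 15.0 + 13.0 + 16.2 + 15.5 + 9.9 + 15.0) / 9 = 14.5333
UCL_s = B₄·s̄ = 2.089 × 14.5333 = 30.3601

30.360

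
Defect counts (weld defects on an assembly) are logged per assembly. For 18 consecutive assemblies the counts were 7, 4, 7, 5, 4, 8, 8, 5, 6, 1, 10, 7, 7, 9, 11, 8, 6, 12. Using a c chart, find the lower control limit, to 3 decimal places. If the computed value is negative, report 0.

0.000

c̄ = (7 + 4 + 7 + 5 + 4 + 8 + 8 + 5 + 6 + 1 + 10 + 7 + 7 + 9 + 11 + 8 + 6 + 12) / 18 = 125 / 18 = 6.9444
LCL = c̄ − 3√c̄ = 6.9444 − 3 × 2.6352 = -0.9612 → 0 (cannot be negative)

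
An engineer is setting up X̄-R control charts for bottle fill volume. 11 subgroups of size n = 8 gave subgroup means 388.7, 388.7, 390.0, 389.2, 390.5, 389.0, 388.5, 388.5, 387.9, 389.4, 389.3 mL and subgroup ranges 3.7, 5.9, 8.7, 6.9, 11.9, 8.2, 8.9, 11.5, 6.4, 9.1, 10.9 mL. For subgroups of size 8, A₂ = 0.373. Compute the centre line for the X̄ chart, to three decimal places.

389.064

X̄̄ = (388.7 + 388.7 + 390.0 + 389.2 + 390.5 + 389.0 + 388.5 + 388.5 + 387.9 + 389.4 + 389.3) / 11 = 4279.7000 / 11 = 389.0636
CL = X̄̄ = 389.0636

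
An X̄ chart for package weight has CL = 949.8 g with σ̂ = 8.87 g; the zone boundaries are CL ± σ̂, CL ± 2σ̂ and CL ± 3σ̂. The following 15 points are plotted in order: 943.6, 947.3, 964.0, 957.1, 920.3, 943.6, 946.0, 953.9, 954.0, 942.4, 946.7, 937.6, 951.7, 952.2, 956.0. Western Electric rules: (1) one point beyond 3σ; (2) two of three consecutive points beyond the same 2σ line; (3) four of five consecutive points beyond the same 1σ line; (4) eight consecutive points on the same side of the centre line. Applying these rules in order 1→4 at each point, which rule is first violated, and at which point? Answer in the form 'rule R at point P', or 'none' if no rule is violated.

rule 1 at point 5

Zone of each point (C = within 1σ̂, B = 1σ̂–2σ̂, A = 2σ̂–3σ̂, * = beyond 3σ̂; sign = side of CL): 1:-C, 2:-C, 3:+B, 4:+C, 5:-*, 6:-C, 7:-C, 8:+C, 9:+C, 10:-C, 11:-C, 12:-B, 13:+C, 14:+C, 15:+C
Rule 1 (one point beyond the 3σ limits) is satisfied at point 5.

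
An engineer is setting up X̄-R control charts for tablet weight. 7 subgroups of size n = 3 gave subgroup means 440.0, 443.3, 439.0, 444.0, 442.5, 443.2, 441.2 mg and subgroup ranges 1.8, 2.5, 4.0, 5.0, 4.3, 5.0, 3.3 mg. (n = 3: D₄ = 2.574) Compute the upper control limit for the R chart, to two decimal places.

9.52

R̄ = (1.8 + 2.5 + 4.0 + 5.0 + 4.3 + 5.0 + 3.3) / 7 = 25.9000 / 7 = 3.7000
UCL_R = D₄·R̄ = 2.574 × 3.7000 = 9.5238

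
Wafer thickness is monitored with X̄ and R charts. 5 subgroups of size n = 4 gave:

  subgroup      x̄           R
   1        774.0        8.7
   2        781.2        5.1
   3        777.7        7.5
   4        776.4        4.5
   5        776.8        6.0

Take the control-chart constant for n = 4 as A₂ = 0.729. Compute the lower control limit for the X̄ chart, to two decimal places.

772.58

X̄̄ = (774.0 + 781.2 + 777.7 + 776.4 + 776.8) / 5 = 3886.1000 / 5 = 777.2200
R̄ = (8.7 + 5.1 + 7.5 + 4.5 + 6.0) / 5 = 31.8000 / 5 = 6.3600
LCL = X̄̄ − A₂·R̄ = 777.2200 − 0.729 × 6.3600 = 772.5836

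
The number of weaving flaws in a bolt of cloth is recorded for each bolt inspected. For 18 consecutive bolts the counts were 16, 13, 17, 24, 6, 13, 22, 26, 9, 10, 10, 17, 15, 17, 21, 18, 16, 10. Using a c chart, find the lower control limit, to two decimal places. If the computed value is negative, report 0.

c̄ = (16 + 13 + 17 + 24 + 6 + 13 + 22 + 26 + 9 + 10 + 10 + 17 + 15 + 17 + 21 + 18 + 16 + 10) / 18 = 280 / 18 = 15.5556
LCL = c̄ − 3√c̄ = 15.5556 − 3 × 3.9441 = 3.7234

3.72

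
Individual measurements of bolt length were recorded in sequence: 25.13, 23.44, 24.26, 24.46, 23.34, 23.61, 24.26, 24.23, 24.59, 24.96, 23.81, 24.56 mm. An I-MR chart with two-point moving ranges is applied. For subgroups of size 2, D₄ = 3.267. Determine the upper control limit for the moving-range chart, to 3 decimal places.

2.201

Moving ranges: 1.69, 0.82, 0.20, 1.12, 0.27, 0.65, 0.03, 0.36, 0.37, 1.15, 0.75; M̄R̄ = 7.4100 / 11 = 0.6736
UCL_MR = D₄·M̄R̄ = 3.267 × 0.6736 = 2.2008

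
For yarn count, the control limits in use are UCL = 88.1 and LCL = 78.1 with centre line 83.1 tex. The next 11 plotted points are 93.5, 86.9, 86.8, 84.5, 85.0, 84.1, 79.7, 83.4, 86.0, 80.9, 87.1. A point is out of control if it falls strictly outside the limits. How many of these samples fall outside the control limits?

1

Compare each point to [78.1, 88.1]: sample 1 = 93.5 > UCL.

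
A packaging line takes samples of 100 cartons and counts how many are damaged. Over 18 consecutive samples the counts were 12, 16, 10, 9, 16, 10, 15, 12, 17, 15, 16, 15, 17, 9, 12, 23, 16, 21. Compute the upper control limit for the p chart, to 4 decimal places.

p̄ = Σdᵢ / (k·n) = 261 / (18 × 100) = 0.14500
UCL = p̄ + 3·√(p̄(1−p̄)/n) = 0.14500 + 3 × √(0.14500×0.85500/100) = 0.14500 + 3 × 0.03521 = 0.25063

0.2506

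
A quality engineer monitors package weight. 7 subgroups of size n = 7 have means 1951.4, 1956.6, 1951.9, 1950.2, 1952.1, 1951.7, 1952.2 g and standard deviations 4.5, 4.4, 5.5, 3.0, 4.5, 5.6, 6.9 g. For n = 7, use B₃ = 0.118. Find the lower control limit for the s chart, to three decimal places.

s̄ = (4.5 + 4.4 + 5.5 + 3.0 + 4.5 + 5.6 + 6.9) / 7 = 4.9143
LCL_s = B₃·s̄ = 0.118 × 4.9143 = 0.5799

0.580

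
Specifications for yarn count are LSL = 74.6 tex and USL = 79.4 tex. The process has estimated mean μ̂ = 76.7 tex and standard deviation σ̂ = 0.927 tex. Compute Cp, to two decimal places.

0.86

Cp = (USL − LSL) / (6σ̂) = (79.4 − 74.6) / (6 × 0.927) = 4.8000 / 5.5620 = 0.8630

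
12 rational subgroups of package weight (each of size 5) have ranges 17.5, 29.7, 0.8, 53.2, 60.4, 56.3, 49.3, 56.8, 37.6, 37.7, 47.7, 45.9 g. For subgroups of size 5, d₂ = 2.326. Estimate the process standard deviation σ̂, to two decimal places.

R̄ = (17.5 + 29.7 + 0.8 + 53.2 + 60.4 + 56.3 + 49.3 + 56.8 + 37.6 + 37.7 + 47.7 + 45.9) / 12 = 41.0750
σ̂ = R̄ / d₂ = 41.0750 / 2.326 = 17.6591

17.66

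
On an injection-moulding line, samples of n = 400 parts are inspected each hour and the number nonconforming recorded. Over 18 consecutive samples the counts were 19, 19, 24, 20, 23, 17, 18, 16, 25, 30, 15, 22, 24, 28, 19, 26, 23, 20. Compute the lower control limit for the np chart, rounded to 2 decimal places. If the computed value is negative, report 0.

p̄ = Σdᵢ / (k·n) = 388 / (18 × 400) = 0.05389
LCL = np̄ − 3·√(np̄(1−p̄)) = 21.5556 − 3 × 4.5160 = 8.0077

8.01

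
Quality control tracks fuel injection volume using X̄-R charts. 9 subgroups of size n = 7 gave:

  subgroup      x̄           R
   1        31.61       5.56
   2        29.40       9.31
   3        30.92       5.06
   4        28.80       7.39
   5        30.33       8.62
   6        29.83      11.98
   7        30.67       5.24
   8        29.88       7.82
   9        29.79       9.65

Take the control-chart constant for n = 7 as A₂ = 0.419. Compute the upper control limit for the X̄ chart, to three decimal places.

X̄̄ = (31.61 + 29.40 + 30.92 + 28.80 + 30.33 + 29.83 + 30.67 + 29.88 + 29.79) / 9 = 271.2300 / 9 = 30.1367
R̄ = (5.56 + 9.31 + 5.06 + 7.39 + 8.62 + 11.98 + 5.24 + 7.82 + 9.65) / 9 = 70.6300 / 9 = 7.8478
UCL = X̄̄ + A₂·R̄ = 30.1367 + 0.419 × 7.8478 = 33.4249

33.425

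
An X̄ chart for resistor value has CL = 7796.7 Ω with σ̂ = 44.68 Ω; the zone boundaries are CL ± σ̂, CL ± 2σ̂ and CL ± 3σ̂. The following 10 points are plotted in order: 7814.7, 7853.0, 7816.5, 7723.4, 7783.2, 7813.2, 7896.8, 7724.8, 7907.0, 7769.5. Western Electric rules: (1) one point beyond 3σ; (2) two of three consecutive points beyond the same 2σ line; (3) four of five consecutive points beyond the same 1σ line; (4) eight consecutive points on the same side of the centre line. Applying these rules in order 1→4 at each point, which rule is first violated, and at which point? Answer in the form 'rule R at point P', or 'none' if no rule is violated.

Zone of each point (C = within 1σ̂, B = 1σ̂–2σ̂, A = 2σ̂–3σ̂, * = beyond 3σ̂; sign = side of CL): 1:+C, 2:+B, 3:+C, 4:-B, 5:-C, 6:+C, 7:+A, 8:-B, 9:+A, 10:-C
Rule 2 (two of three consecutive points beyond the same 2σ limit) is satisfied at point 9.

rule 2 at point 9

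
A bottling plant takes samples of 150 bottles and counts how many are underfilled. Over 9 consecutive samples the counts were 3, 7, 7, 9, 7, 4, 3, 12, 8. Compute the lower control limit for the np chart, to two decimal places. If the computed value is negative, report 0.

p̄ = Σdᵢ / (k·n) = 60 / (9 × 150) = 0.04444
LCL = np̄ − 3·√(np̄(1−p̄)) = 6.6667 − 3 × 2.5240 = -0.9052 → 0 (negative, so LCL = 0)

0.00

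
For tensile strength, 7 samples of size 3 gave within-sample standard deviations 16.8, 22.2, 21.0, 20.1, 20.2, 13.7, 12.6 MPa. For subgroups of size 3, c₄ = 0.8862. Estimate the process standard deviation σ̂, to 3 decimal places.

20.408

s̄ = (16.8 + 22.2 + 21.0 + 20.1 + 20.2 + 13.7 + 12.6) / 7 = 18.0857
σ̂ = s̄ / c₄ = 18.0857 / 0.8862 = 20.4082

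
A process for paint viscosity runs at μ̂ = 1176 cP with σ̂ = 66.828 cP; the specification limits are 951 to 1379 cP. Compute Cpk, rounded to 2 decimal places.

Cpu = (USL − μ̂) / (3σ̂) = (1379 − 1176) / (3 × 66.828) = 1.0125; Cpl = (μ̂ − LSL) / (3σ̂) = (1176 − 951) / (3 × 66.828) = 1.1223; Cpk = min(Cpu, Cpl) = 1.0125

1.01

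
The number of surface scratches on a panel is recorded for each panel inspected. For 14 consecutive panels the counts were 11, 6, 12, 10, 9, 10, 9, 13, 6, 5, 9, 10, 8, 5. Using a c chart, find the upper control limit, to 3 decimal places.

c̄ = (11 + 6 + 12 + 10 + 9 + 10 + 9 + 13 + 6 + 5 + 9 + 10 + 8 + 5) / 14 = 123 / 14 = 8.7857
UCL = c̄ + 3√c̄ = 8.7857 + 3 × √8.7857 = 8.7857 + 3 × 2.9641 = 17.6779

17.678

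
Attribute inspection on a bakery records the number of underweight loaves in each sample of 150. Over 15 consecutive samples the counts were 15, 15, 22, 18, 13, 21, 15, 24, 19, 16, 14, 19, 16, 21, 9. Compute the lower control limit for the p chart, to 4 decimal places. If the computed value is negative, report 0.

p̄ = Σdᵢ / (k·n) = 257 / (15 × 150) = 0.11422
LCL = p̄ − 3·√(p̄(1−p̄)/n) = 0.11422 − 3 × 0.02597 = 0.03631

0.0363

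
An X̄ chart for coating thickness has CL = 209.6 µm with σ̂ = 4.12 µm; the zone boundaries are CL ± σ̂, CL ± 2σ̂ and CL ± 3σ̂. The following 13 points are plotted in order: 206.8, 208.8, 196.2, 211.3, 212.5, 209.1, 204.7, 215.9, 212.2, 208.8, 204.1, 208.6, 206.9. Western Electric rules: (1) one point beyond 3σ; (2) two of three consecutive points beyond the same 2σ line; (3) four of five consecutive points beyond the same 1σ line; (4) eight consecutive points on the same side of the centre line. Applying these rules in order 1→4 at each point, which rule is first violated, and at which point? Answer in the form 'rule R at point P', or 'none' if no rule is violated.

Zone of each point (C = within 1σ̂, B = 1σ̂–2σ̂, A = 2σ̂–3σ̂, * = beyond 3σ̂; sign = side of CL): 1:-C, 2:-C, 3:-*, 4:+C, 5:+C, 6:-C, 7:-B, 8:+B, 9:+C, 10:-C, 11:-B, 12:-C, 13:-C
Rule 1 (one point beyond the 3σ limits) is satisfied at point 3.

rule 1 at point 3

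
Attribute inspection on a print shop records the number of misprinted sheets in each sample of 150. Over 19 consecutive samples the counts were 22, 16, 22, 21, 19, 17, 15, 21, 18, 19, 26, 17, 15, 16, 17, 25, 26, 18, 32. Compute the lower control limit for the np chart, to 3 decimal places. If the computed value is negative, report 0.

p̄ = Σdᵢ / (k·n) = 382 / (19 × 150) = 0.13404
LCL = np̄ − 3·√(np̄(1−p̄)) = 20.1053 − 3 × 4.1726 = 7.5875

7.588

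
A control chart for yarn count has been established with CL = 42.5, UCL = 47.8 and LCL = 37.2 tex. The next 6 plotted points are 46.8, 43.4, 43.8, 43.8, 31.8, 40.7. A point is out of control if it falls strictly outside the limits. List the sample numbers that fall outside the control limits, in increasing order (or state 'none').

Compare each point to [37.2, 47.8]: sample 5 = 31.8 < LCL.

5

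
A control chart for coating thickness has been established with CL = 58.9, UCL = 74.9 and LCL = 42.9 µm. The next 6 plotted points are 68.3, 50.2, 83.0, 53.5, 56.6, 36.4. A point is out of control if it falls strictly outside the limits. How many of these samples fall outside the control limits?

2

Compare each point to [42.9, 74.9]: sample 3 = 83.0 > UCL; sample 6 = 36.4 < LCL.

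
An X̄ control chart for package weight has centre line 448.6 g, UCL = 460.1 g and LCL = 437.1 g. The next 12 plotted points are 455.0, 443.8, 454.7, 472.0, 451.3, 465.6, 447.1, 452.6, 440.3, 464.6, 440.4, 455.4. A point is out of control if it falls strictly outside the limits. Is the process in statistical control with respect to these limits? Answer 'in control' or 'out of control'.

out of control

Compare each point to [437.1, 460.1]: sample 4 = 472.0 > UCL; sample 6 = 465.6 > UCL; sample 10 = 464.6 > UCL.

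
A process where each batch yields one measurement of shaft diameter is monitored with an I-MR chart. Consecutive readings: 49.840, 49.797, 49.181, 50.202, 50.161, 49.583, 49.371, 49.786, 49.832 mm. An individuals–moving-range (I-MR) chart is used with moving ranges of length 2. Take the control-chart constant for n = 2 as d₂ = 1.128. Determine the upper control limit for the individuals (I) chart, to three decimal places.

X̄ = (49.840 + 49.797 + 49.181 + 50.202 + 50.161 + 49.583 + 49.371 + 49.786 + 49.832) / 9 = 49.7503
Moving ranges: 0.043, 0.616, 1.021, 0.041, 0.578, 0.212, 0.415, 0.046; M̄R̄ = 2.9720 / 8 = 0.3715
UCL = X̄ + 3·M̄R̄/d₂ = 49.7503 + 3 × 0.3715 / 1.128 = 50.7384

50.738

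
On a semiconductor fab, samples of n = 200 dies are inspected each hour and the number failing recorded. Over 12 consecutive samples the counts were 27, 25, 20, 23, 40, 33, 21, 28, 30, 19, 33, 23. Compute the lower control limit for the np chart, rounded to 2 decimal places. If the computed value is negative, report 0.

p̄ = Σdᵢ / (k·n) = 322 / (12 × 200) = 0.13417
LCL = np̄ − 3·√(np̄(1−p̄)) = 26.8333 − 3 × 4.8201 = 12.3731

12.37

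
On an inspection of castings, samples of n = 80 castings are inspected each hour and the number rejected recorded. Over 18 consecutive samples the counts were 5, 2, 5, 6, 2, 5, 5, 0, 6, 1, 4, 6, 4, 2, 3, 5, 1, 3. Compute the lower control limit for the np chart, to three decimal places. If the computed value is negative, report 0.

0.000

p̄ = Σdᵢ / (k·n) = 65 / (18 × 80) = 0.04514
LCL = np̄ − 3·√(np̄(1−p̄)) = 3.6111 − 3 × 1.8569 = -1.9596 → 0 (negative, so LCL = 0)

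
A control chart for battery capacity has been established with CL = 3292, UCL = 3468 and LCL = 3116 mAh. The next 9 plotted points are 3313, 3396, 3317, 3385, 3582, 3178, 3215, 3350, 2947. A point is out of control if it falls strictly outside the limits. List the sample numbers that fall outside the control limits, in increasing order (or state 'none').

5, 9

Compare each point to [3116, 3468]: sample 5 = 3582 > UCL; sample 9 = 2947 < LCL.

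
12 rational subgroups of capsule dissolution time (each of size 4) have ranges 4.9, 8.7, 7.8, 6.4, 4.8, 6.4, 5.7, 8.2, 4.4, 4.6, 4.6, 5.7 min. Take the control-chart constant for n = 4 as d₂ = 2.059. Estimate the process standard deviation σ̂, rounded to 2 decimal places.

R̄ = (4.9 + 8.7 + 7.8 + 6.4 + 4.8 + 6.4 + 5.7 + 8.2 + 4.4 + 4.6 + 4.6 + 5.7) / 12 = 6.0167
σ̂ = R̄ / d₂ = 6.0167 / 2.059 = 2.9221

2.92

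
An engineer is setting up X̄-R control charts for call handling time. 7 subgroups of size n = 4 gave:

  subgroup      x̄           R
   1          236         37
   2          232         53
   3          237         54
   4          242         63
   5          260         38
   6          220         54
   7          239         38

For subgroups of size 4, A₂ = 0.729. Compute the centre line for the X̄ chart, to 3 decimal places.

238.000

X̄̄ = (236 + 232 + 237 + 242 + 260 + 220 + 239) / 7 = 1666.0000 / 7 = 238.0000
CL = X̄̄ = 238.0000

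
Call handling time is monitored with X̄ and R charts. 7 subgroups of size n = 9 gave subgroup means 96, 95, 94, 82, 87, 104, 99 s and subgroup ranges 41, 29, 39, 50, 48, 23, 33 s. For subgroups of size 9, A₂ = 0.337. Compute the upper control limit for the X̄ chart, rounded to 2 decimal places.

X̄̄ = (96 + 95 + 94 + 82 + 87 + 104 + 99) / 7 = 657.0000 / 7 = 93.8571
R̄ = (41 + 29 + 39 + 50 + 48 + 23 + 33) / 7 = 263.0000 / 7 = 37.5714
UCL = X̄̄ + A₂·R̄ = 93.8571 + 0.337 × 37.5714 = 106.5187

106.52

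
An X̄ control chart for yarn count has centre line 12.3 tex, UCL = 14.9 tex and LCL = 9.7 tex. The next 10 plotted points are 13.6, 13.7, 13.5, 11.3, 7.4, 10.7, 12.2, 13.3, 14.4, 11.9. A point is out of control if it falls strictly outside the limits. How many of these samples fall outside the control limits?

1

Compare each point to [9.7, 14.9]: sample 5 = 7.4 < LCL.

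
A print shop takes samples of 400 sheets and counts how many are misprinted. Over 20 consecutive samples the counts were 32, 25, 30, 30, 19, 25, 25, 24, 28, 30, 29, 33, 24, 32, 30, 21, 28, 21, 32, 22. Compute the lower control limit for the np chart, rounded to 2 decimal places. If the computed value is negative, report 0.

p̄ = Σdᵢ / (k·n) = 540 / (20 × 400) = 0.06750
LCL = np̄ − 3·√(np̄(1−p̄)) = 27.0000 − 3 × 5.0177 = 11.9468

11.95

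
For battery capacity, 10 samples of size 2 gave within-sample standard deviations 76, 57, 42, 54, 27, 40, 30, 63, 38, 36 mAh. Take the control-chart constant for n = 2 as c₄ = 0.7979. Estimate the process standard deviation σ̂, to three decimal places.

s̄ = (76 + 57 + 42 + 54 + 27 + 40 + 30 + 63 + 38 + 36) / 10 = 46.3000
σ̂ = s̄ / c₄ = 46.3000 / 0.7979 = 58.0273

58.027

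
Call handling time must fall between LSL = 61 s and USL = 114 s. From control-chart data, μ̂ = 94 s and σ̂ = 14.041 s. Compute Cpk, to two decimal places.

Cpu = (USL − μ̂) / (3σ̂) = (114 − 94) / (3 × 14.041) = 0.4748; Cpl = (μ̂ − LSL) / (3σ̂) = (94 − 61) / (3 × 14.041) = 0.7834; Cpk = min(Cpu, Cpl) = 0.4748

0.47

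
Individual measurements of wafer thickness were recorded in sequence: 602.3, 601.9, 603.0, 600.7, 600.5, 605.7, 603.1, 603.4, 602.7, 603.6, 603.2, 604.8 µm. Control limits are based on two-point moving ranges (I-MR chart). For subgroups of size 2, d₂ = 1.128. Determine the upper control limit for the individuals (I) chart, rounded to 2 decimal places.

X̄ = (602.3 + 601.9 + 603.0 + 600.7 + 600.5 + 605.7 + 603.1 + 603.4 + 602.7 + 603.6 + 603.2 + 604.8) / 12 = 602.9083
Moving ranges: 0.4, 1.1, 2.3, 0.2, 5.2, 2.6, 0.3, 0.7, 0.9, 0.4, 1.6; M̄R̄ = 15.7000 / 11 = 1.4273
UCL = X̄ + 3·M̄R̄/d₂ = 602.9083 + 3 × 1.4273 / 1.128 = 606.7043

606.70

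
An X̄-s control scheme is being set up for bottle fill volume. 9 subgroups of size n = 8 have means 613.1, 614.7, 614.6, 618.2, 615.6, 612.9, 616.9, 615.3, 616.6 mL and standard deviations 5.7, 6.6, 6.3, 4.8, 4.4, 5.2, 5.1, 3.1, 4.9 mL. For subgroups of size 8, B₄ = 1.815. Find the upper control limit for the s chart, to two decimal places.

9.30

s̄ = (5.7 + 6.6 + 6.3 + 4.8 + 4.4 + 5.2 + 5.1 + 3.1 + 4.9) / 9 = 5.1222
UCL_s = B₄·s̄ = 1.815 × 5.1222 = 9.2968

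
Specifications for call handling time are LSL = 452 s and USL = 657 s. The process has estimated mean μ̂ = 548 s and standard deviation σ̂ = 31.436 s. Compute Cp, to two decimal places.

1.09

Cp = (USL − LSL) / (6σ̂) = (657 − 452) / (6 × 31.436) = 205.0000 / 188.6160 = 1.0869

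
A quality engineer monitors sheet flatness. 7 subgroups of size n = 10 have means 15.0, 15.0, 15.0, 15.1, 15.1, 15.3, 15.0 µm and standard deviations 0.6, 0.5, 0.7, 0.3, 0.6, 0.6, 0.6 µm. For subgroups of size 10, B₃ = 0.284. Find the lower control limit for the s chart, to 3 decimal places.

0.158

s̄ = (0.6 + 0.5 + 0.7 + 0.3 + 0.6 + 0.6 + 0.6) / 7 = 0.5571
LCL_s = B₃·s̄ = 0.284 × 0.5571 = 0.1582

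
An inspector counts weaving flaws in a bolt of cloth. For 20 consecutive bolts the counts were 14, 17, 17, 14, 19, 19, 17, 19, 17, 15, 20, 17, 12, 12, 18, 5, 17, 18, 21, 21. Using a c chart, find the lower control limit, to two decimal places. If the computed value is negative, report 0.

4.28

c̄ = (14 + 17 + 17 + 14 + 19 + 19 + 17 + 19 + 17 + 15 + 20 + 17 + 12 + 12 + 18 + 5 + 17 + 18 + 21 + 21) / 20 = 329 / 20 = 16.4500
LCL = c̄ − 3√c̄ = 16.4500 − 3 × 4.0559 = 4.2824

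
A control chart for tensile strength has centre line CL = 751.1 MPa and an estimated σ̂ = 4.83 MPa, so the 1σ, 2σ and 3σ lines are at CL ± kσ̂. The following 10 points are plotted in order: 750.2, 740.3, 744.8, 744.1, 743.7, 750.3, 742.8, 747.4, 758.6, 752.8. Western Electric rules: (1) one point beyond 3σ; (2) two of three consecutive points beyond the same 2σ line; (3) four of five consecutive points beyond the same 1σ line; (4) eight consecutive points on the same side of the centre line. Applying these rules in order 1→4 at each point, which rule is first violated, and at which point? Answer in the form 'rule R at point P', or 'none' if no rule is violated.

Zone of each point (C = within 1σ̂, B = 1σ̂–2σ̂, A = 2σ̂–3σ̂, * = beyond 3σ̂; sign = side of CL): 1:-C, 2:-A, 3:-B, 4:-B, 5:-B, 6:-C, 7:-B, 8:-C, 9:+B, 10:+C
Rule 3 (four of five consecutive points beyond the same 1σ limit) is satisfied at point 5.

rule 3 at point 5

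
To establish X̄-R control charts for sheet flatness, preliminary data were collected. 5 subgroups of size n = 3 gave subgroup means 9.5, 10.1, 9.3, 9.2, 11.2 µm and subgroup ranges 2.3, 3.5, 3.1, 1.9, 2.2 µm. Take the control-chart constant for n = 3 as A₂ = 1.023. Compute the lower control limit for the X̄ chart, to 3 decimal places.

7.200

X̄̄ = (9.5 + 10.1 + 9.3 + 9.2 + 11.2) / 5 = 49.3000 / 5 = 9.8600
R̄ = (2.3 + 3.5 + 3.1 + 1.9 + 2.2) / 5 = 13.0000 / 5 = 2.6000
LCL = X̄̄ − A₂·R̄ = 9.8600 − 1.023 × 2.6000 = 7.2002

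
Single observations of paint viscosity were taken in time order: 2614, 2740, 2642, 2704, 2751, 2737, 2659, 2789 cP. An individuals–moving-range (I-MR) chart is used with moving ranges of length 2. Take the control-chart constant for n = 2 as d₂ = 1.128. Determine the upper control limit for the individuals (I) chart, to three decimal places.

2915.366

X̄ = (2614 + 2740 + 2642 + 2704 + 2751 + 2737 + 2659 + 2789) / 8 = 2704.5000
Moving ranges: 126, 98, 62, 47, 14, 78, 130; M̄R̄ = 555.0000 / 7 = 79.2857
UCL = X̄ + 3·M̄R̄/d₂ = 2704.5000 + 3 × 79.2857 / 1.128 = 2915.3663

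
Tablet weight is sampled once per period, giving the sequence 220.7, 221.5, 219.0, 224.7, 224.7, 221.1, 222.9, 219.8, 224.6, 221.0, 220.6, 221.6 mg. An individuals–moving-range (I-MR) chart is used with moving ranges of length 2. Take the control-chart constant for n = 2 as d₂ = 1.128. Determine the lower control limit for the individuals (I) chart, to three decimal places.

215.249

X̄ = (220.7 + 221.5 + 219.0 + 224.7 + 224.7 + 221.1 + 222.9 + 219.8 + 224.6 + 221.0 + 220.6 + 221.6) / 12 = 221.8500
Moving ranges: 0.8, 2.5, 5.7, 0.0, 3.6, 1.8, 3.1, 4.8, 3.6, 0.4, 1.0; M̄R̄ = 27.3000 / 11 = 2.4818
LCL = X̄ − 3·M̄R̄/d₂ = 221.8500 − 3 × 2.4818 / 1.128 = 215.2494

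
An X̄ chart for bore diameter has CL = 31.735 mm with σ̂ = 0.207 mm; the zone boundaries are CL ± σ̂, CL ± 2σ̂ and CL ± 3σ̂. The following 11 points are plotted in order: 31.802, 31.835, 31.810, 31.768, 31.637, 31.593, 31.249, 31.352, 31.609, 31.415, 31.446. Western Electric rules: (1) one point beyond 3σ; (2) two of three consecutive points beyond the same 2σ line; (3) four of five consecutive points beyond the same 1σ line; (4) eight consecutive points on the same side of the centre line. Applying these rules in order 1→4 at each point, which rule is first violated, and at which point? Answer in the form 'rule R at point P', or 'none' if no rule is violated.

Zone of each point (C = within 1σ̂, B = 1σ̂–2σ̂, A = 2σ̂–3σ̂, * = beyond 3σ̂; sign = side of CL): 1:+C, 2:+C, 3:+C, 4:+C, 5:-C, 6:-C, 7:-A, 8:-B, 9:-C, 10:-B, 11:-B
Rule 3 (four of five consecutive points beyond the same 1σ limit) is satisfied at point 11.

rule 3 at point 11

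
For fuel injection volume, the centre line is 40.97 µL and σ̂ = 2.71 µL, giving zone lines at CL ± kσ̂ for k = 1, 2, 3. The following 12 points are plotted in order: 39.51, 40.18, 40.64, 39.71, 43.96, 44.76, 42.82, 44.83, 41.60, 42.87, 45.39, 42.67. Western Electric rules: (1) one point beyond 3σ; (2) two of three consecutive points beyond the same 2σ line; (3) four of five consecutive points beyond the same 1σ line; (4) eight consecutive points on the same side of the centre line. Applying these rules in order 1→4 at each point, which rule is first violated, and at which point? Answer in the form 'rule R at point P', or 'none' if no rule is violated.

Zone of each point (C = within 1σ̂, B = 1σ̂–2σ̂, A = 2σ̂–3σ̂, * = beyond 3σ̂; sign = side of CL): 1:-C, 2:-C, 3:-C, 4:-C, 5:+B, 6:+B, 7:+C, 8:+B, 9:+C, 10:+C, 11:+B, 12:+C
Rule 4 (eight consecutive points on the same side of the centre line) is satisfied at point 12.

rule 4 at point 12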